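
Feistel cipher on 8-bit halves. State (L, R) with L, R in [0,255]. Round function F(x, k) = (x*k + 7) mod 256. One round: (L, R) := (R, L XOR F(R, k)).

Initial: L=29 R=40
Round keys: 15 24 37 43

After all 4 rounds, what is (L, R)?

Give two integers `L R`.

Answer: 192 88

Derivation:
Round 1 (k=15): L=40 R=66
Round 2 (k=24): L=66 R=31
Round 3 (k=37): L=31 R=192
Round 4 (k=43): L=192 R=88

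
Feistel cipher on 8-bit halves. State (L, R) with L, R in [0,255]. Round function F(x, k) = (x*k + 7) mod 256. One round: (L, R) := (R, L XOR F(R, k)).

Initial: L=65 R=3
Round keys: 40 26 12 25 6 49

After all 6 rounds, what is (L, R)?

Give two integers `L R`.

Round 1 (k=40): L=3 R=62
Round 2 (k=26): L=62 R=80
Round 3 (k=12): L=80 R=249
Round 4 (k=25): L=249 R=8
Round 5 (k=6): L=8 R=206
Round 6 (k=49): L=206 R=125

Answer: 206 125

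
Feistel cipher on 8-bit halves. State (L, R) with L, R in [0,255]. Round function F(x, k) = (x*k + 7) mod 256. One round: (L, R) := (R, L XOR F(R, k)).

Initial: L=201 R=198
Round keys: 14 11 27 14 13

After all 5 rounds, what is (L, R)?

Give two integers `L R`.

Round 1 (k=14): L=198 R=18
Round 2 (k=11): L=18 R=11
Round 3 (k=27): L=11 R=34
Round 4 (k=14): L=34 R=232
Round 5 (k=13): L=232 R=237

Answer: 232 237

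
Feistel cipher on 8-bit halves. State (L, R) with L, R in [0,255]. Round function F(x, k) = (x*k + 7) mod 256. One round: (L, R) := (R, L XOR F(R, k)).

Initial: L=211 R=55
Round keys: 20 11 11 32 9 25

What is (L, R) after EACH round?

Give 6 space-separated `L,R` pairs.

Round 1 (k=20): L=55 R=128
Round 2 (k=11): L=128 R=176
Round 3 (k=11): L=176 R=23
Round 4 (k=32): L=23 R=87
Round 5 (k=9): L=87 R=1
Round 6 (k=25): L=1 R=119

Answer: 55,128 128,176 176,23 23,87 87,1 1,119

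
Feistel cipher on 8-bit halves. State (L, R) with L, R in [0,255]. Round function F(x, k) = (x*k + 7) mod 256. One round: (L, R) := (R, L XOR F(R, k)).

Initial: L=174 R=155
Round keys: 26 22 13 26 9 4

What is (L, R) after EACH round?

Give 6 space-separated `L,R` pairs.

Round 1 (k=26): L=155 R=107
Round 2 (k=22): L=107 R=162
Round 3 (k=13): L=162 R=42
Round 4 (k=26): L=42 R=233
Round 5 (k=9): L=233 R=18
Round 6 (k=4): L=18 R=166

Answer: 155,107 107,162 162,42 42,233 233,18 18,166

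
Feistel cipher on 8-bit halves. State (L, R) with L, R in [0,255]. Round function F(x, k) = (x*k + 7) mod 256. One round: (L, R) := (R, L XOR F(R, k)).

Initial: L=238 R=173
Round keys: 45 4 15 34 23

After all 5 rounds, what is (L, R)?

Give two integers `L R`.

Answer: 47 139

Derivation:
Round 1 (k=45): L=173 R=158
Round 2 (k=4): L=158 R=210
Round 3 (k=15): L=210 R=203
Round 4 (k=34): L=203 R=47
Round 5 (k=23): L=47 R=139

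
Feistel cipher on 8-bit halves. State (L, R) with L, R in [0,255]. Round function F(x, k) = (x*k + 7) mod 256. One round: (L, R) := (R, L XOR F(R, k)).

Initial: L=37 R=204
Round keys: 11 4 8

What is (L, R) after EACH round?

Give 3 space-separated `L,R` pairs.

Answer: 204,238 238,115 115,113

Derivation:
Round 1 (k=11): L=204 R=238
Round 2 (k=4): L=238 R=115
Round 3 (k=8): L=115 R=113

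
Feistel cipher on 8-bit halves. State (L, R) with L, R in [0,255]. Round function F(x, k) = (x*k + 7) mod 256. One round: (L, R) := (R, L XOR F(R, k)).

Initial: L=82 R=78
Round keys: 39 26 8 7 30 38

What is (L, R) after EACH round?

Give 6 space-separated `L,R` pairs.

Answer: 78,187 187,75 75,228 228,8 8,19 19,209

Derivation:
Round 1 (k=39): L=78 R=187
Round 2 (k=26): L=187 R=75
Round 3 (k=8): L=75 R=228
Round 4 (k=7): L=228 R=8
Round 5 (k=30): L=8 R=19
Round 6 (k=38): L=19 R=209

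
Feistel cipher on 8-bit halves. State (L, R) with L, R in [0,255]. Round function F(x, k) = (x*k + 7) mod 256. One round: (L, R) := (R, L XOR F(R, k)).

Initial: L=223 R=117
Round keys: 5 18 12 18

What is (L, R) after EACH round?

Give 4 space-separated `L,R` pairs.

Round 1 (k=5): L=117 R=143
Round 2 (k=18): L=143 R=96
Round 3 (k=12): L=96 R=8
Round 4 (k=18): L=8 R=247

Answer: 117,143 143,96 96,8 8,247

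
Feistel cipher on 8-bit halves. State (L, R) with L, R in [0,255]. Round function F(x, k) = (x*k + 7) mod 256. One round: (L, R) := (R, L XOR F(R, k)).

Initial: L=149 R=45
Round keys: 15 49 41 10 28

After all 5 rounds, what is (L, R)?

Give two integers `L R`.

Answer: 130 122

Derivation:
Round 1 (k=15): L=45 R=63
Round 2 (k=49): L=63 R=59
Round 3 (k=41): L=59 R=69
Round 4 (k=10): L=69 R=130
Round 5 (k=28): L=130 R=122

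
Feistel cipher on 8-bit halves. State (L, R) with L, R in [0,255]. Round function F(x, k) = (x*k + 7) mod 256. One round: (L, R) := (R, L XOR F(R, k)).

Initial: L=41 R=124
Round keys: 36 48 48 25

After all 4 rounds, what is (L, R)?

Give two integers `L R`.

Round 1 (k=36): L=124 R=94
Round 2 (k=48): L=94 R=219
Round 3 (k=48): L=219 R=73
Round 4 (k=25): L=73 R=243

Answer: 73 243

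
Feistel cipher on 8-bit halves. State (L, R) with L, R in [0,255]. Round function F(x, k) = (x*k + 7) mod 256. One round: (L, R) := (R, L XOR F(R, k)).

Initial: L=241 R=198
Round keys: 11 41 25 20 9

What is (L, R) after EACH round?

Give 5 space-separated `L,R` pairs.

Round 1 (k=11): L=198 R=120
Round 2 (k=41): L=120 R=249
Round 3 (k=25): L=249 R=32
Round 4 (k=20): L=32 R=126
Round 5 (k=9): L=126 R=85

Answer: 198,120 120,249 249,32 32,126 126,85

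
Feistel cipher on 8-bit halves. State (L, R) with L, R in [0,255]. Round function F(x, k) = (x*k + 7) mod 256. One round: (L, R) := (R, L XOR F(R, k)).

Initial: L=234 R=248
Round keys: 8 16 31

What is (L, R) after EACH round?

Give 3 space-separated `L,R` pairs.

Round 1 (k=8): L=248 R=45
Round 2 (k=16): L=45 R=47
Round 3 (k=31): L=47 R=149

Answer: 248,45 45,47 47,149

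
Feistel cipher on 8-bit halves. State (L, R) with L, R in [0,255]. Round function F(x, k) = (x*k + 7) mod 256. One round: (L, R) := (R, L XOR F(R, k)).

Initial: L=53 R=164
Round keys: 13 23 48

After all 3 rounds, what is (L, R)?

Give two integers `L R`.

Answer: 77 25

Derivation:
Round 1 (k=13): L=164 R=110
Round 2 (k=23): L=110 R=77
Round 3 (k=48): L=77 R=25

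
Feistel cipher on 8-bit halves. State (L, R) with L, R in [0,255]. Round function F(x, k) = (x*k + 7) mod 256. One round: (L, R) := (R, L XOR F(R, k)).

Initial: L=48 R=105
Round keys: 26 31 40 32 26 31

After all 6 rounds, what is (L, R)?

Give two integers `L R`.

Answer: 9 22

Derivation:
Round 1 (k=26): L=105 R=129
Round 2 (k=31): L=129 R=207
Round 3 (k=40): L=207 R=222
Round 4 (k=32): L=222 R=8
Round 5 (k=26): L=8 R=9
Round 6 (k=31): L=9 R=22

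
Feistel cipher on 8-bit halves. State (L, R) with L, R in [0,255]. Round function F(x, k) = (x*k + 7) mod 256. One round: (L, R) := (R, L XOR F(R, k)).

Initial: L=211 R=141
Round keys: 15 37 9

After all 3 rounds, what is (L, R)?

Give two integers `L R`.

Round 1 (k=15): L=141 R=153
Round 2 (k=37): L=153 R=169
Round 3 (k=9): L=169 R=97

Answer: 169 97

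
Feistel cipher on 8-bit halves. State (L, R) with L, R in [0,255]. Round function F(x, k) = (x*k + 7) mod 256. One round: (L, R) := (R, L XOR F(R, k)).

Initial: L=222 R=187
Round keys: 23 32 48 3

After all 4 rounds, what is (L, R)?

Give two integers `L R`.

Round 1 (k=23): L=187 R=10
Round 2 (k=32): L=10 R=252
Round 3 (k=48): L=252 R=77
Round 4 (k=3): L=77 R=18

Answer: 77 18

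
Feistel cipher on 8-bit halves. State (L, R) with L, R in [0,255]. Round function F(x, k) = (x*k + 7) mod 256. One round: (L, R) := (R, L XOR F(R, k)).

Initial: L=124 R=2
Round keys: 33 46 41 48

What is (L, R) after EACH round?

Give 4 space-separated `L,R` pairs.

Answer: 2,53 53,143 143,219 219,152

Derivation:
Round 1 (k=33): L=2 R=53
Round 2 (k=46): L=53 R=143
Round 3 (k=41): L=143 R=219
Round 4 (k=48): L=219 R=152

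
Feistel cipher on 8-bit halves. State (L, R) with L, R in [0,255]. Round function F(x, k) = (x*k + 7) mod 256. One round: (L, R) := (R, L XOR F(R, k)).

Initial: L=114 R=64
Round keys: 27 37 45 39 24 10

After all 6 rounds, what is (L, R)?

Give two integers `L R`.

Round 1 (k=27): L=64 R=181
Round 2 (k=37): L=181 R=112
Round 3 (k=45): L=112 R=2
Round 4 (k=39): L=2 R=37
Round 5 (k=24): L=37 R=125
Round 6 (k=10): L=125 R=204

Answer: 125 204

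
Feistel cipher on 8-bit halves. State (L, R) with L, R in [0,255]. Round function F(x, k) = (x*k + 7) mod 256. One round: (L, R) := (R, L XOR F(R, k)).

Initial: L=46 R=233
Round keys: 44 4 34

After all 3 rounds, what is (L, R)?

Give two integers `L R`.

Answer: 18 86

Derivation:
Round 1 (k=44): L=233 R=61
Round 2 (k=4): L=61 R=18
Round 3 (k=34): L=18 R=86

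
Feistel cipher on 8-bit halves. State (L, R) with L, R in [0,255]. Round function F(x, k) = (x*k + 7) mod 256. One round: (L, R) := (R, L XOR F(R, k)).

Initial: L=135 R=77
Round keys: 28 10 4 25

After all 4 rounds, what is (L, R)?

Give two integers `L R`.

Answer: 251 72

Derivation:
Round 1 (k=28): L=77 R=244
Round 2 (k=10): L=244 R=194
Round 3 (k=4): L=194 R=251
Round 4 (k=25): L=251 R=72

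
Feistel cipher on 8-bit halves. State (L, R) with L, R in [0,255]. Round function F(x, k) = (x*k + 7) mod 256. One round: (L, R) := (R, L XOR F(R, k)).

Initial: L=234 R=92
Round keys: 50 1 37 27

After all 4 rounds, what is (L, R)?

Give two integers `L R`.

Round 1 (k=50): L=92 R=21
Round 2 (k=1): L=21 R=64
Round 3 (k=37): L=64 R=82
Round 4 (k=27): L=82 R=237

Answer: 82 237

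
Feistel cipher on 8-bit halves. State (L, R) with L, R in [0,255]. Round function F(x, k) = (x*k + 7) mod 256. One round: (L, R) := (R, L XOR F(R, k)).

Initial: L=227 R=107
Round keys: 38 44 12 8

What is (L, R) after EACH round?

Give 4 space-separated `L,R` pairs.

Answer: 107,10 10,212 212,253 253,59

Derivation:
Round 1 (k=38): L=107 R=10
Round 2 (k=44): L=10 R=212
Round 3 (k=12): L=212 R=253
Round 4 (k=8): L=253 R=59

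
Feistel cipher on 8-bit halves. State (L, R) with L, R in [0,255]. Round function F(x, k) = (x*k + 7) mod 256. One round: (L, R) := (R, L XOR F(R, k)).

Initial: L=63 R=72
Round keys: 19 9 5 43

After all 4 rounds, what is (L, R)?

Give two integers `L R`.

Round 1 (k=19): L=72 R=96
Round 2 (k=9): L=96 R=47
Round 3 (k=5): L=47 R=146
Round 4 (k=43): L=146 R=162

Answer: 146 162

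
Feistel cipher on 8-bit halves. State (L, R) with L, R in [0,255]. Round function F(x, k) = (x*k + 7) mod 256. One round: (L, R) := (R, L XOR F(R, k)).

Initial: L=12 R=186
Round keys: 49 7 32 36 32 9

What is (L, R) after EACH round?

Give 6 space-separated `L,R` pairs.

Round 1 (k=49): L=186 R=173
Round 2 (k=7): L=173 R=120
Round 3 (k=32): L=120 R=170
Round 4 (k=36): L=170 R=151
Round 5 (k=32): L=151 R=77
Round 6 (k=9): L=77 R=43

Answer: 186,173 173,120 120,170 170,151 151,77 77,43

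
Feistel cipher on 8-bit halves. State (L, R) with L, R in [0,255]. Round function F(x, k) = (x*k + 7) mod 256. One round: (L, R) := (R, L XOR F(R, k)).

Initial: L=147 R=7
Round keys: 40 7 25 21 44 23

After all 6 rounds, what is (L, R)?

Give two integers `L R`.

Answer: 32 121

Derivation:
Round 1 (k=40): L=7 R=140
Round 2 (k=7): L=140 R=220
Round 3 (k=25): L=220 R=15
Round 4 (k=21): L=15 R=158
Round 5 (k=44): L=158 R=32
Round 6 (k=23): L=32 R=121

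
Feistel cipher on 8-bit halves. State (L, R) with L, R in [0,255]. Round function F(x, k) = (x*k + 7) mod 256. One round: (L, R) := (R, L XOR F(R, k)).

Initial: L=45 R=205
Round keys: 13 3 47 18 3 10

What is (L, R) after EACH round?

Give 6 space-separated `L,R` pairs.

Answer: 205,93 93,211 211,153 153,26 26,204 204,229

Derivation:
Round 1 (k=13): L=205 R=93
Round 2 (k=3): L=93 R=211
Round 3 (k=47): L=211 R=153
Round 4 (k=18): L=153 R=26
Round 5 (k=3): L=26 R=204
Round 6 (k=10): L=204 R=229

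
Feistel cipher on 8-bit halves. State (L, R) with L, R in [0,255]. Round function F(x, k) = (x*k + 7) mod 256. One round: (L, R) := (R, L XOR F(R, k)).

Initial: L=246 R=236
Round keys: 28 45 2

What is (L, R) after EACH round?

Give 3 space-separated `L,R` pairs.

Answer: 236,33 33,56 56,86

Derivation:
Round 1 (k=28): L=236 R=33
Round 2 (k=45): L=33 R=56
Round 3 (k=2): L=56 R=86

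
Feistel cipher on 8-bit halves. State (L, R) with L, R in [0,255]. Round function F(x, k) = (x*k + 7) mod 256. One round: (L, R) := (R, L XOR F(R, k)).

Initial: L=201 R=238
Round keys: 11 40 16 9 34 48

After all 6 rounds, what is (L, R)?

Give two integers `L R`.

Round 1 (k=11): L=238 R=136
Round 2 (k=40): L=136 R=169
Round 3 (k=16): L=169 R=31
Round 4 (k=9): L=31 R=183
Round 5 (k=34): L=183 R=74
Round 6 (k=48): L=74 R=80

Answer: 74 80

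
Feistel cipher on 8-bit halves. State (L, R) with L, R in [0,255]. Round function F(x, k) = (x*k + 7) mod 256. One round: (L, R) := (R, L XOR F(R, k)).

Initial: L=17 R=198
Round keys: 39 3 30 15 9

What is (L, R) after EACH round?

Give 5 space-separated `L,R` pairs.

Round 1 (k=39): L=198 R=32
Round 2 (k=3): L=32 R=161
Round 3 (k=30): L=161 R=197
Round 4 (k=15): L=197 R=51
Round 5 (k=9): L=51 R=23

Answer: 198,32 32,161 161,197 197,51 51,23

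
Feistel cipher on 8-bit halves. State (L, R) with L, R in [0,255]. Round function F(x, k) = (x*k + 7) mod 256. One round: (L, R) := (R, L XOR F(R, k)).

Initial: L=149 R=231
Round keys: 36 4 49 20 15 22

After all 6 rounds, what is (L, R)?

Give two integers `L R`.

Answer: 157 6

Derivation:
Round 1 (k=36): L=231 R=22
Round 2 (k=4): L=22 R=184
Round 3 (k=49): L=184 R=41
Round 4 (k=20): L=41 R=131
Round 5 (k=15): L=131 R=157
Round 6 (k=22): L=157 R=6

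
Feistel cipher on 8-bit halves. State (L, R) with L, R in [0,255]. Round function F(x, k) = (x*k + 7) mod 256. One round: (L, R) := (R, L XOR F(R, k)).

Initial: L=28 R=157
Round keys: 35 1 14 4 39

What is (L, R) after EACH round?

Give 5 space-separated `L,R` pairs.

Answer: 157,98 98,244 244,61 61,15 15,109

Derivation:
Round 1 (k=35): L=157 R=98
Round 2 (k=1): L=98 R=244
Round 3 (k=14): L=244 R=61
Round 4 (k=4): L=61 R=15
Round 5 (k=39): L=15 R=109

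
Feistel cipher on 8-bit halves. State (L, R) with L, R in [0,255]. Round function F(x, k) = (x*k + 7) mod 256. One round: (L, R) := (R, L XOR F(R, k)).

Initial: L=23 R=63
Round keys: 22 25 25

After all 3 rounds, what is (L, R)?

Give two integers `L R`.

Answer: 194 159

Derivation:
Round 1 (k=22): L=63 R=102
Round 2 (k=25): L=102 R=194
Round 3 (k=25): L=194 R=159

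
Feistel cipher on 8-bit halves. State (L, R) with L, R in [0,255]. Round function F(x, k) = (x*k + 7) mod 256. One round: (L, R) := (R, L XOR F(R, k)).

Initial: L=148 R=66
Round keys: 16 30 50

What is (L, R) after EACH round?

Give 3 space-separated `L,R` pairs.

Answer: 66,179 179,67 67,174

Derivation:
Round 1 (k=16): L=66 R=179
Round 2 (k=30): L=179 R=67
Round 3 (k=50): L=67 R=174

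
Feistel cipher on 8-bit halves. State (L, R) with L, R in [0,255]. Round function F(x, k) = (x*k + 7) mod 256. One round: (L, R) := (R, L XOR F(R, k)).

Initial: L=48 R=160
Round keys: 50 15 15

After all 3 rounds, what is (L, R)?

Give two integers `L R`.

Answer: 160 16

Derivation:
Round 1 (k=50): L=160 R=119
Round 2 (k=15): L=119 R=160
Round 3 (k=15): L=160 R=16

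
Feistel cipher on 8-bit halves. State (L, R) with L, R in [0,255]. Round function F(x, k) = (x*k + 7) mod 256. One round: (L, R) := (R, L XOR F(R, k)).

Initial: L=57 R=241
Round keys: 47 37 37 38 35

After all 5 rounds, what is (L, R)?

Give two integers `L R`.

Round 1 (k=47): L=241 R=127
Round 2 (k=37): L=127 R=147
Round 3 (k=37): L=147 R=57
Round 4 (k=38): L=57 R=238
Round 5 (k=35): L=238 R=168

Answer: 238 168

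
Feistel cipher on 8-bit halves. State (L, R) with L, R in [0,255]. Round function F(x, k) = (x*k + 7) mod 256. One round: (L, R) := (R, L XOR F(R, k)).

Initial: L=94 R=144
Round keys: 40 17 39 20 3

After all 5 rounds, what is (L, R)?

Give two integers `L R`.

Round 1 (k=40): L=144 R=217
Round 2 (k=17): L=217 R=224
Round 3 (k=39): L=224 R=254
Round 4 (k=20): L=254 R=63
Round 5 (k=3): L=63 R=58

Answer: 63 58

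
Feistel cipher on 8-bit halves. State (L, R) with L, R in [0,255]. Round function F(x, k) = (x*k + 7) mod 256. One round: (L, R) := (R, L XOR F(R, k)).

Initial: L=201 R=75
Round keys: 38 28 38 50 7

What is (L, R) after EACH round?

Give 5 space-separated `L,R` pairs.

Round 1 (k=38): L=75 R=224
Round 2 (k=28): L=224 R=204
Round 3 (k=38): L=204 R=175
Round 4 (k=50): L=175 R=249
Round 5 (k=7): L=249 R=121

Answer: 75,224 224,204 204,175 175,249 249,121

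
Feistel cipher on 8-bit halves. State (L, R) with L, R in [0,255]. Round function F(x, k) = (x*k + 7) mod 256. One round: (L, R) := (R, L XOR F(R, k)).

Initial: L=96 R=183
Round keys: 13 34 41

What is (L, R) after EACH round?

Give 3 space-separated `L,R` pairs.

Round 1 (k=13): L=183 R=50
Round 2 (k=34): L=50 R=28
Round 3 (k=41): L=28 R=177

Answer: 183,50 50,28 28,177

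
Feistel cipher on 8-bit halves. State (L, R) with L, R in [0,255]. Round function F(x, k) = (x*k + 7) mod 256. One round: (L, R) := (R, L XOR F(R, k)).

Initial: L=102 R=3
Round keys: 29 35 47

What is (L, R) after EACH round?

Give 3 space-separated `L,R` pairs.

Round 1 (k=29): L=3 R=56
Round 2 (k=35): L=56 R=172
Round 3 (k=47): L=172 R=163

Answer: 3,56 56,172 172,163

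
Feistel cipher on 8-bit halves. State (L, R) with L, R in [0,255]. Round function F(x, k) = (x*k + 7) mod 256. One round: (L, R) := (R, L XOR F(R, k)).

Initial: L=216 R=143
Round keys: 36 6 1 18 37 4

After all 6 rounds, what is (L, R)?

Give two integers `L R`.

Answer: 230 106

Derivation:
Round 1 (k=36): L=143 R=251
Round 2 (k=6): L=251 R=102
Round 3 (k=1): L=102 R=150
Round 4 (k=18): L=150 R=245
Round 5 (k=37): L=245 R=230
Round 6 (k=4): L=230 R=106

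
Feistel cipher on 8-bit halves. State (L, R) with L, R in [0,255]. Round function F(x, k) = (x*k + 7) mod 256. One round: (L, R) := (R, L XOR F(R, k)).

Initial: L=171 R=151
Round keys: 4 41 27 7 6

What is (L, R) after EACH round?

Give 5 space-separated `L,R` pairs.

Answer: 151,200 200,152 152,199 199,224 224,128

Derivation:
Round 1 (k=4): L=151 R=200
Round 2 (k=41): L=200 R=152
Round 3 (k=27): L=152 R=199
Round 4 (k=7): L=199 R=224
Round 5 (k=6): L=224 R=128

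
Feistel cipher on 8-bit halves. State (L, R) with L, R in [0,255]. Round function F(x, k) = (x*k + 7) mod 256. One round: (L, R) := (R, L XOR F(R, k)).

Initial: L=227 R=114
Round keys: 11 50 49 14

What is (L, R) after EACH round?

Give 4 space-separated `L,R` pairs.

Answer: 114,14 14,177 177,230 230,42

Derivation:
Round 1 (k=11): L=114 R=14
Round 2 (k=50): L=14 R=177
Round 3 (k=49): L=177 R=230
Round 4 (k=14): L=230 R=42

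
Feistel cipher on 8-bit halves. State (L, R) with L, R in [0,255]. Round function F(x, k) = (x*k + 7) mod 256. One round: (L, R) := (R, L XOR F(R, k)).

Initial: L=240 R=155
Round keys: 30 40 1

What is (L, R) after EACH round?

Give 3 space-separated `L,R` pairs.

Answer: 155,193 193,180 180,122

Derivation:
Round 1 (k=30): L=155 R=193
Round 2 (k=40): L=193 R=180
Round 3 (k=1): L=180 R=122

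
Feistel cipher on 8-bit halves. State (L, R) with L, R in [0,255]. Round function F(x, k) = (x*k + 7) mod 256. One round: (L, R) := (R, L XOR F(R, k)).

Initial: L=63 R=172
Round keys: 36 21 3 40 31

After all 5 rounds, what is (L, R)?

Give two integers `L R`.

Answer: 196 219

Derivation:
Round 1 (k=36): L=172 R=8
Round 2 (k=21): L=8 R=3
Round 3 (k=3): L=3 R=24
Round 4 (k=40): L=24 R=196
Round 5 (k=31): L=196 R=219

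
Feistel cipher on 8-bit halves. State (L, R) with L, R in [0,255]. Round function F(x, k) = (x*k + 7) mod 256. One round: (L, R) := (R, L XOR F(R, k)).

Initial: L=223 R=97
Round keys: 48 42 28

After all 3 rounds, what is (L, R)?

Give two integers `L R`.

Round 1 (k=48): L=97 R=232
Round 2 (k=42): L=232 R=118
Round 3 (k=28): L=118 R=7

Answer: 118 7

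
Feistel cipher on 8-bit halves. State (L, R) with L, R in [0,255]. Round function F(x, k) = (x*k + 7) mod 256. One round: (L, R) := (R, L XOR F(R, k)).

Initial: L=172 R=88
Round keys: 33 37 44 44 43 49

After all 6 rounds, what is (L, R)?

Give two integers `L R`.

Answer: 54 244

Derivation:
Round 1 (k=33): L=88 R=243
Round 2 (k=37): L=243 R=126
Round 3 (k=44): L=126 R=92
Round 4 (k=44): L=92 R=169
Round 5 (k=43): L=169 R=54
Round 6 (k=49): L=54 R=244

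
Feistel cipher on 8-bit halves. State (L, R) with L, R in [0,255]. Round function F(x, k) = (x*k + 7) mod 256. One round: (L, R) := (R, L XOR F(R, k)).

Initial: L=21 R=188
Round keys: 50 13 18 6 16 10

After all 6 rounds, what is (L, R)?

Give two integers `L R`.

Round 1 (k=50): L=188 R=170
Round 2 (k=13): L=170 R=21
Round 3 (k=18): L=21 R=43
Round 4 (k=6): L=43 R=28
Round 5 (k=16): L=28 R=236
Round 6 (k=10): L=236 R=35

Answer: 236 35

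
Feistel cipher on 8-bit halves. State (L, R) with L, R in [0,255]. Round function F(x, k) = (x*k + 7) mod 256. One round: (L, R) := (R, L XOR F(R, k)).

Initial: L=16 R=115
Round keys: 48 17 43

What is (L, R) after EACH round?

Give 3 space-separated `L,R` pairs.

Round 1 (k=48): L=115 R=135
Round 2 (k=17): L=135 R=141
Round 3 (k=43): L=141 R=49

Answer: 115,135 135,141 141,49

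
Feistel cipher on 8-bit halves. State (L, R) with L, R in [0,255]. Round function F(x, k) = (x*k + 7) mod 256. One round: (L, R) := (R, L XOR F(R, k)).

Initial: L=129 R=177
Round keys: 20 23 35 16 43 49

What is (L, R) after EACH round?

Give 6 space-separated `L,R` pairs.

Round 1 (k=20): L=177 R=90
Round 2 (k=23): L=90 R=172
Round 3 (k=35): L=172 R=209
Round 4 (k=16): L=209 R=187
Round 5 (k=43): L=187 R=161
Round 6 (k=49): L=161 R=99

Answer: 177,90 90,172 172,209 209,187 187,161 161,99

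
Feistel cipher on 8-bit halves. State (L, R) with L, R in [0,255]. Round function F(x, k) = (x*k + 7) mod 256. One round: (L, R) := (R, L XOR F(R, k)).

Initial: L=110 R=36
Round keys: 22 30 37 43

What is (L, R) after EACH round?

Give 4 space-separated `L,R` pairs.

Round 1 (k=22): L=36 R=113
Round 2 (k=30): L=113 R=97
Round 3 (k=37): L=97 R=125
Round 4 (k=43): L=125 R=103

Answer: 36,113 113,97 97,125 125,103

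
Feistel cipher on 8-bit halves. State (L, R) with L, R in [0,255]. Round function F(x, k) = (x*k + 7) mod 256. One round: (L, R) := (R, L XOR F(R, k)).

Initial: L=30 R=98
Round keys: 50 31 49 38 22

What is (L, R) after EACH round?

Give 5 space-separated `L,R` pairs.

Round 1 (k=50): L=98 R=53
Round 2 (k=31): L=53 R=16
Round 3 (k=49): L=16 R=34
Round 4 (k=38): L=34 R=3
Round 5 (k=22): L=3 R=107

Answer: 98,53 53,16 16,34 34,3 3,107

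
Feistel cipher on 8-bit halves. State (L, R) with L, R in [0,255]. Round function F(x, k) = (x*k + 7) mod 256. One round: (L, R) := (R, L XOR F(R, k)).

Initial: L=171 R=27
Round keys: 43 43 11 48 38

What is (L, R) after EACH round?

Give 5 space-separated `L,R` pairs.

Round 1 (k=43): L=27 R=59
Round 2 (k=43): L=59 R=235
Round 3 (k=11): L=235 R=27
Round 4 (k=48): L=27 R=252
Round 5 (k=38): L=252 R=116

Answer: 27,59 59,235 235,27 27,252 252,116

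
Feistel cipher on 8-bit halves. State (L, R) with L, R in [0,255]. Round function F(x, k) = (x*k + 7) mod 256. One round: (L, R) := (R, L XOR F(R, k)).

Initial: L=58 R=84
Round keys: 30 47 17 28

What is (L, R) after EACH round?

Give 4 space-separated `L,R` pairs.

Answer: 84,229 229,70 70,72 72,161

Derivation:
Round 1 (k=30): L=84 R=229
Round 2 (k=47): L=229 R=70
Round 3 (k=17): L=70 R=72
Round 4 (k=28): L=72 R=161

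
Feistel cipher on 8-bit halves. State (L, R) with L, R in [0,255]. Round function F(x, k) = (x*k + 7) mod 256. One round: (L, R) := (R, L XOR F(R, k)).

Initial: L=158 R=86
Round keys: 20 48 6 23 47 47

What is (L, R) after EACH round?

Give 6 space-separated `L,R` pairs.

Answer: 86,33 33,97 97,108 108,218 218,97 97,12

Derivation:
Round 1 (k=20): L=86 R=33
Round 2 (k=48): L=33 R=97
Round 3 (k=6): L=97 R=108
Round 4 (k=23): L=108 R=218
Round 5 (k=47): L=218 R=97
Round 6 (k=47): L=97 R=12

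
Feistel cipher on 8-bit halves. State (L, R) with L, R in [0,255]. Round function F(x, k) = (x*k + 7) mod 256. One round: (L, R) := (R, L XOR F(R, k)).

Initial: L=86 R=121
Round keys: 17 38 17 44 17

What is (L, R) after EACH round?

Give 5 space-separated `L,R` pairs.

Round 1 (k=17): L=121 R=70
Round 2 (k=38): L=70 R=18
Round 3 (k=17): L=18 R=127
Round 4 (k=44): L=127 R=201
Round 5 (k=17): L=201 R=31

Answer: 121,70 70,18 18,127 127,201 201,31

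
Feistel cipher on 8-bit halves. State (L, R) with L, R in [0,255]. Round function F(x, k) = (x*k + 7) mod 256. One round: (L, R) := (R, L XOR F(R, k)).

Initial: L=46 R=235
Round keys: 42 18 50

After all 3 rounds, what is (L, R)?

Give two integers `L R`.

Round 1 (k=42): L=235 R=187
Round 2 (k=18): L=187 R=198
Round 3 (k=50): L=198 R=8

Answer: 198 8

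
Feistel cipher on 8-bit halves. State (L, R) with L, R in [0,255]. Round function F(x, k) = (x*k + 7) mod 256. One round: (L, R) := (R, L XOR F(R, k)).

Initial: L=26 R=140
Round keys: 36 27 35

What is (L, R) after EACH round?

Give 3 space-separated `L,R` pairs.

Answer: 140,173 173,202 202,8

Derivation:
Round 1 (k=36): L=140 R=173
Round 2 (k=27): L=173 R=202
Round 3 (k=35): L=202 R=8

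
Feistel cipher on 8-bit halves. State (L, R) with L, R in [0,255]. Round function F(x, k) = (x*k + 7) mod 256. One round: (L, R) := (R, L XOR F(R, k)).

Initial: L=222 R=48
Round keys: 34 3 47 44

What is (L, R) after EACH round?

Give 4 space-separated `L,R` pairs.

Round 1 (k=34): L=48 R=185
Round 2 (k=3): L=185 R=2
Round 3 (k=47): L=2 R=220
Round 4 (k=44): L=220 R=213

Answer: 48,185 185,2 2,220 220,213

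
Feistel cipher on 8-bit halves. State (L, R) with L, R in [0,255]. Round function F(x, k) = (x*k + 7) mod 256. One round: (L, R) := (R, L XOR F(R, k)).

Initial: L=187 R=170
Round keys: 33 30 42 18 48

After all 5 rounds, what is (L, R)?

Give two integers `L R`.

Round 1 (k=33): L=170 R=74
Round 2 (k=30): L=74 R=25
Round 3 (k=42): L=25 R=107
Round 4 (k=18): L=107 R=148
Round 5 (k=48): L=148 R=172

Answer: 148 172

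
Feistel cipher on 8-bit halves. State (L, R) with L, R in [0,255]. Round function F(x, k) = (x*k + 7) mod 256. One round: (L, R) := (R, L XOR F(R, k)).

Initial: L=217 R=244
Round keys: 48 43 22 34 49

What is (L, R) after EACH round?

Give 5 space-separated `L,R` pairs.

Round 1 (k=48): L=244 R=30
Round 2 (k=43): L=30 R=229
Round 3 (k=22): L=229 R=171
Round 4 (k=34): L=171 R=88
Round 5 (k=49): L=88 R=116

Answer: 244,30 30,229 229,171 171,88 88,116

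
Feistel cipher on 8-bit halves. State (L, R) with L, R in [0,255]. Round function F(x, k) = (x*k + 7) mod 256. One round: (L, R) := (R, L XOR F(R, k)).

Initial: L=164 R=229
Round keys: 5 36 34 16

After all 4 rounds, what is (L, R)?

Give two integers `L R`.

Round 1 (k=5): L=229 R=36
Round 2 (k=36): L=36 R=242
Round 3 (k=34): L=242 R=15
Round 4 (k=16): L=15 R=5

Answer: 15 5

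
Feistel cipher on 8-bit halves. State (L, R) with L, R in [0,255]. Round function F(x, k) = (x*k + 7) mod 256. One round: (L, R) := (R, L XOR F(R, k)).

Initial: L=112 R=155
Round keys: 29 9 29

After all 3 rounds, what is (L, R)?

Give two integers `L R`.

Answer: 134 211

Derivation:
Round 1 (k=29): L=155 R=230
Round 2 (k=9): L=230 R=134
Round 3 (k=29): L=134 R=211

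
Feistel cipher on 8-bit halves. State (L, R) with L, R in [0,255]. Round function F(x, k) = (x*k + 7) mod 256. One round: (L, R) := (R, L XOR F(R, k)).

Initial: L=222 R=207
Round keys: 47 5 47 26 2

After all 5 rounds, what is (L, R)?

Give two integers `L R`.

Answer: 255 62

Derivation:
Round 1 (k=47): L=207 R=214
Round 2 (k=5): L=214 R=250
Round 3 (k=47): L=250 R=59
Round 4 (k=26): L=59 R=255
Round 5 (k=2): L=255 R=62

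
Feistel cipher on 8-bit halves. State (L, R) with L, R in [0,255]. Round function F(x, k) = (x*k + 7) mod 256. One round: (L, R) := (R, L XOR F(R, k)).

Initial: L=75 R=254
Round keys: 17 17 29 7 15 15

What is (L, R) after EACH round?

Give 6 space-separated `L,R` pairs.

Answer: 254,174 174,107 107,136 136,212 212,251 251,104

Derivation:
Round 1 (k=17): L=254 R=174
Round 2 (k=17): L=174 R=107
Round 3 (k=29): L=107 R=136
Round 4 (k=7): L=136 R=212
Round 5 (k=15): L=212 R=251
Round 6 (k=15): L=251 R=104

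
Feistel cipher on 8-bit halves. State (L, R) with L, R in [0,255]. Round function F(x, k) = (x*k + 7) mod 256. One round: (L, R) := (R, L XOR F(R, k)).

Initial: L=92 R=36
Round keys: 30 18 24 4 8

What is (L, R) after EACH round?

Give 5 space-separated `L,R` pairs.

Answer: 36,99 99,217 217,60 60,46 46,75

Derivation:
Round 1 (k=30): L=36 R=99
Round 2 (k=18): L=99 R=217
Round 3 (k=24): L=217 R=60
Round 4 (k=4): L=60 R=46
Round 5 (k=8): L=46 R=75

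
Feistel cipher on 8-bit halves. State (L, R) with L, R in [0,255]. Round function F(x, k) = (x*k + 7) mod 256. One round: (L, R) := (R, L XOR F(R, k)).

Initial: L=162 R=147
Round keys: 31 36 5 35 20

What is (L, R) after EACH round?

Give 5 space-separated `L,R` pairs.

Answer: 147,118 118,12 12,53 53,74 74,250

Derivation:
Round 1 (k=31): L=147 R=118
Round 2 (k=36): L=118 R=12
Round 3 (k=5): L=12 R=53
Round 4 (k=35): L=53 R=74
Round 5 (k=20): L=74 R=250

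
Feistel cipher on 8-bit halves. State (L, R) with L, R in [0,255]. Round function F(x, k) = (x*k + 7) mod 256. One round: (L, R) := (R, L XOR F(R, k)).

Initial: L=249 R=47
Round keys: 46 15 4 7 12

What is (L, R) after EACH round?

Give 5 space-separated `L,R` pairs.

Round 1 (k=46): L=47 R=128
Round 2 (k=15): L=128 R=168
Round 3 (k=4): L=168 R=39
Round 4 (k=7): L=39 R=176
Round 5 (k=12): L=176 R=96

Answer: 47,128 128,168 168,39 39,176 176,96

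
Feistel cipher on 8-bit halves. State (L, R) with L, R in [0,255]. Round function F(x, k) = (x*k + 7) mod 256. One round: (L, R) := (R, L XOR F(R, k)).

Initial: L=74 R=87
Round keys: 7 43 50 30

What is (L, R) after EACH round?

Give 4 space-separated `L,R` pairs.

Round 1 (k=7): L=87 R=34
Round 2 (k=43): L=34 R=234
Round 3 (k=50): L=234 R=153
Round 4 (k=30): L=153 R=31

Answer: 87,34 34,234 234,153 153,31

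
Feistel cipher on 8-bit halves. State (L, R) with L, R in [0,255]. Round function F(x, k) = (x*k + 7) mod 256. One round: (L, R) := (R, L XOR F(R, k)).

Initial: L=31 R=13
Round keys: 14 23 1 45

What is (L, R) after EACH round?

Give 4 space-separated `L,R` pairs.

Answer: 13,162 162,152 152,61 61,88

Derivation:
Round 1 (k=14): L=13 R=162
Round 2 (k=23): L=162 R=152
Round 3 (k=1): L=152 R=61
Round 4 (k=45): L=61 R=88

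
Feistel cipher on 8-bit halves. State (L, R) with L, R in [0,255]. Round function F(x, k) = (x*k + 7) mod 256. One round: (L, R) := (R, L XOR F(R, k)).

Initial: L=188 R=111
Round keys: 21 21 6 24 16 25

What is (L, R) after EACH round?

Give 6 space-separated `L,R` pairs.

Answer: 111,158 158,146 146,237 237,173 173,58 58,28

Derivation:
Round 1 (k=21): L=111 R=158
Round 2 (k=21): L=158 R=146
Round 3 (k=6): L=146 R=237
Round 4 (k=24): L=237 R=173
Round 5 (k=16): L=173 R=58
Round 6 (k=25): L=58 R=28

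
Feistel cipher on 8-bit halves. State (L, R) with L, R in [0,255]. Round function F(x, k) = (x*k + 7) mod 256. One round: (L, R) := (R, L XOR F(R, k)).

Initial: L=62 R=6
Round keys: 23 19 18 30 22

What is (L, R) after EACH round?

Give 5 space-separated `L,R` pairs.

Round 1 (k=23): L=6 R=175
Round 2 (k=19): L=175 R=2
Round 3 (k=18): L=2 R=132
Round 4 (k=30): L=132 R=125
Round 5 (k=22): L=125 R=65

Answer: 6,175 175,2 2,132 132,125 125,65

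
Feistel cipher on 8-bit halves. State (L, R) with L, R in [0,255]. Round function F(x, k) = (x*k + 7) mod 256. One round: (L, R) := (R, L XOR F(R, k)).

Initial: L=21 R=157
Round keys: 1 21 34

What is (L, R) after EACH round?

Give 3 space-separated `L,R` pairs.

Round 1 (k=1): L=157 R=177
Round 2 (k=21): L=177 R=17
Round 3 (k=34): L=17 R=248

Answer: 157,177 177,17 17,248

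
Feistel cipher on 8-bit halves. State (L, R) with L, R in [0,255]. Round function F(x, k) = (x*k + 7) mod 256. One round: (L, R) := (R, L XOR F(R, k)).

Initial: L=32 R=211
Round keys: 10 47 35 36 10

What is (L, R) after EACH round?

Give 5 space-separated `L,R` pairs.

Round 1 (k=10): L=211 R=101
Round 2 (k=47): L=101 R=65
Round 3 (k=35): L=65 R=143
Round 4 (k=36): L=143 R=98
Round 5 (k=10): L=98 R=84

Answer: 211,101 101,65 65,143 143,98 98,84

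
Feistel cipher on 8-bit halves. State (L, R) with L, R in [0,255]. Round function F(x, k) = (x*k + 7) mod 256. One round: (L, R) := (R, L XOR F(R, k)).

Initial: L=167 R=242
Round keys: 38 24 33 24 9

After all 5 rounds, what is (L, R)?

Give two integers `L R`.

Round 1 (k=38): L=242 R=84
Round 2 (k=24): L=84 R=21
Round 3 (k=33): L=21 R=232
Round 4 (k=24): L=232 R=210
Round 5 (k=9): L=210 R=129

Answer: 210 129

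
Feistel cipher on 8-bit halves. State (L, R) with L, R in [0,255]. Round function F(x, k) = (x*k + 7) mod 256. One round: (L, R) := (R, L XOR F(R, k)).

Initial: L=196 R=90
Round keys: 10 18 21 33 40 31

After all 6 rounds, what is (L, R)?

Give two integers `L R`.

Round 1 (k=10): L=90 R=79
Round 2 (k=18): L=79 R=207
Round 3 (k=21): L=207 R=77
Round 4 (k=33): L=77 R=59
Round 5 (k=40): L=59 R=114
Round 6 (k=31): L=114 R=238

Answer: 114 238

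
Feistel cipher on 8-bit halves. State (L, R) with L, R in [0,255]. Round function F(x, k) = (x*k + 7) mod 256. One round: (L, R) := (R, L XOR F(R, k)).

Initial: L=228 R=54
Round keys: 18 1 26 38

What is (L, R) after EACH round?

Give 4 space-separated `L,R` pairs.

Answer: 54,55 55,8 8,224 224,79

Derivation:
Round 1 (k=18): L=54 R=55
Round 2 (k=1): L=55 R=8
Round 3 (k=26): L=8 R=224
Round 4 (k=38): L=224 R=79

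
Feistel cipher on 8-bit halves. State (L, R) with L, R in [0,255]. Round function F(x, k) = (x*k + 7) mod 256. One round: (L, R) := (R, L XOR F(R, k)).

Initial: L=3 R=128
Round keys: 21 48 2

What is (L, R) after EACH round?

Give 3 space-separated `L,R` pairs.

Answer: 128,132 132,71 71,17

Derivation:
Round 1 (k=21): L=128 R=132
Round 2 (k=48): L=132 R=71
Round 3 (k=2): L=71 R=17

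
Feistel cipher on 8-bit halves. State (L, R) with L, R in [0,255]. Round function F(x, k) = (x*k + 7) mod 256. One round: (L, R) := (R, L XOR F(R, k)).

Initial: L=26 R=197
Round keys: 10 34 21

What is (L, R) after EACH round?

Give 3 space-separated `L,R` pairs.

Answer: 197,163 163,104 104,44

Derivation:
Round 1 (k=10): L=197 R=163
Round 2 (k=34): L=163 R=104
Round 3 (k=21): L=104 R=44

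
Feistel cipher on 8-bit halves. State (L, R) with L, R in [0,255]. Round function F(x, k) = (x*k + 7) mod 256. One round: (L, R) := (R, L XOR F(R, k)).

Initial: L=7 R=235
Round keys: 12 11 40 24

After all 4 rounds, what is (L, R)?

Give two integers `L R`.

Answer: 11 111

Derivation:
Round 1 (k=12): L=235 R=12
Round 2 (k=11): L=12 R=96
Round 3 (k=40): L=96 R=11
Round 4 (k=24): L=11 R=111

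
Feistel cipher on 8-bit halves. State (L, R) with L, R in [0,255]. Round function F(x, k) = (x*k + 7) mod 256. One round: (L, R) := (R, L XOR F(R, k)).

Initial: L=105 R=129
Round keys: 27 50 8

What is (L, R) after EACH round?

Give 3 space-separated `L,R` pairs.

Answer: 129,203 203,44 44,172

Derivation:
Round 1 (k=27): L=129 R=203
Round 2 (k=50): L=203 R=44
Round 3 (k=8): L=44 R=172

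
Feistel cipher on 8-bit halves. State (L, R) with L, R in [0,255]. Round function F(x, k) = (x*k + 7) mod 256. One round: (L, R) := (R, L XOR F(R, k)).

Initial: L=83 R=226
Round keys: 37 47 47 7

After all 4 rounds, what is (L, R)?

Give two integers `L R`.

Round 1 (k=37): L=226 R=226
Round 2 (k=47): L=226 R=103
Round 3 (k=47): L=103 R=18
Round 4 (k=7): L=18 R=226

Answer: 18 226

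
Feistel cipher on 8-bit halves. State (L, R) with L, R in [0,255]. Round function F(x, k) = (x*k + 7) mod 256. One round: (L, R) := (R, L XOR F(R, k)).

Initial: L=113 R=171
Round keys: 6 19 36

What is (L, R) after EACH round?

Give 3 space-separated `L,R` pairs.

Answer: 171,120 120,68 68,239

Derivation:
Round 1 (k=6): L=171 R=120
Round 2 (k=19): L=120 R=68
Round 3 (k=36): L=68 R=239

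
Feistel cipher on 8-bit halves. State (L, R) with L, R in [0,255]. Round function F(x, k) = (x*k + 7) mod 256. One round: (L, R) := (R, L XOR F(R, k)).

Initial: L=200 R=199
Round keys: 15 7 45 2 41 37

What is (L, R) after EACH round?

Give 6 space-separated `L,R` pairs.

Round 1 (k=15): L=199 R=120
Round 2 (k=7): L=120 R=136
Round 3 (k=45): L=136 R=151
Round 4 (k=2): L=151 R=189
Round 5 (k=41): L=189 R=219
Round 6 (k=37): L=219 R=19

Answer: 199,120 120,136 136,151 151,189 189,219 219,19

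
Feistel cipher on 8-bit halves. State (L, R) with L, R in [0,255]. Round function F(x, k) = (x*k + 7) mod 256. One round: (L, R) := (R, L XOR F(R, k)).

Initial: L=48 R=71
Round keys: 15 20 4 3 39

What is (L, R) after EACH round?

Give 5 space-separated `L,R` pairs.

Round 1 (k=15): L=71 R=0
Round 2 (k=20): L=0 R=64
Round 3 (k=4): L=64 R=7
Round 4 (k=3): L=7 R=92
Round 5 (k=39): L=92 R=12

Answer: 71,0 0,64 64,7 7,92 92,12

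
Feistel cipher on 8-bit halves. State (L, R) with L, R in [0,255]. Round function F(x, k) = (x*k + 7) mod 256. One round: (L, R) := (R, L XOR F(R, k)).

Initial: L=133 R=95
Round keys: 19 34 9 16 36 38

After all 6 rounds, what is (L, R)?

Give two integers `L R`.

Round 1 (k=19): L=95 R=145
Round 2 (k=34): L=145 R=22
Round 3 (k=9): L=22 R=92
Round 4 (k=16): L=92 R=209
Round 5 (k=36): L=209 R=55
Round 6 (k=38): L=55 R=224

Answer: 55 224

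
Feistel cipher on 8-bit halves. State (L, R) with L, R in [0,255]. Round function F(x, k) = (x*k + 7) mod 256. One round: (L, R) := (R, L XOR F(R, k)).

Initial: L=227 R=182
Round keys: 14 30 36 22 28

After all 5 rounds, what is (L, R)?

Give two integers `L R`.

Answer: 8 84

Derivation:
Round 1 (k=14): L=182 R=24
Round 2 (k=30): L=24 R=97
Round 3 (k=36): L=97 R=179
Round 4 (k=22): L=179 R=8
Round 5 (k=28): L=8 R=84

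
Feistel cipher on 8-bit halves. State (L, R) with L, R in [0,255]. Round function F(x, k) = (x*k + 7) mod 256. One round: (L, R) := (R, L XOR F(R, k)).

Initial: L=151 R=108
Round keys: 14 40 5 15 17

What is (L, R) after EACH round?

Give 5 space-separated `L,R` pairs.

Round 1 (k=14): L=108 R=120
Round 2 (k=40): L=120 R=171
Round 3 (k=5): L=171 R=38
Round 4 (k=15): L=38 R=234
Round 5 (k=17): L=234 R=183

Answer: 108,120 120,171 171,38 38,234 234,183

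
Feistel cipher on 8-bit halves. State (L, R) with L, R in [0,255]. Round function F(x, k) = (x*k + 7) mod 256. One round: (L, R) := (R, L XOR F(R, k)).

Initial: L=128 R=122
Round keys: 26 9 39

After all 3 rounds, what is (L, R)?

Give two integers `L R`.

Answer: 48 188

Derivation:
Round 1 (k=26): L=122 R=235
Round 2 (k=9): L=235 R=48
Round 3 (k=39): L=48 R=188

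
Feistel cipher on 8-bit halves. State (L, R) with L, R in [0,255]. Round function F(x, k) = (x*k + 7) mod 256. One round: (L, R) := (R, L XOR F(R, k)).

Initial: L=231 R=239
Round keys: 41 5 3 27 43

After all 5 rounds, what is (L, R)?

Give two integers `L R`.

Answer: 233 187

Derivation:
Round 1 (k=41): L=239 R=169
Round 2 (k=5): L=169 R=187
Round 3 (k=3): L=187 R=145
Round 4 (k=27): L=145 R=233
Round 5 (k=43): L=233 R=187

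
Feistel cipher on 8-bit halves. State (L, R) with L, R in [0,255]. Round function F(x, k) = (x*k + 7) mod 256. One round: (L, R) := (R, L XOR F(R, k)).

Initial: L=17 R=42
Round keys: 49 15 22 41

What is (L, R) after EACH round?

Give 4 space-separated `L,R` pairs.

Round 1 (k=49): L=42 R=0
Round 2 (k=15): L=0 R=45
Round 3 (k=22): L=45 R=229
Round 4 (k=41): L=229 R=153

Answer: 42,0 0,45 45,229 229,153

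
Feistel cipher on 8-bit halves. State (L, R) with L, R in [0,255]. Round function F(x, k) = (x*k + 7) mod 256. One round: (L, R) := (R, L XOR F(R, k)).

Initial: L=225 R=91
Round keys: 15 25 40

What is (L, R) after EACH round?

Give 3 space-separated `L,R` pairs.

Answer: 91,189 189,39 39,162

Derivation:
Round 1 (k=15): L=91 R=189
Round 2 (k=25): L=189 R=39
Round 3 (k=40): L=39 R=162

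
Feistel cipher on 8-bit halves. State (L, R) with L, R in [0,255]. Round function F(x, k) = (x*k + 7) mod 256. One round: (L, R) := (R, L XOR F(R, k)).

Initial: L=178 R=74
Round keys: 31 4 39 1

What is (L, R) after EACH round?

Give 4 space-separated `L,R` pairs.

Answer: 74,79 79,9 9,41 41,57

Derivation:
Round 1 (k=31): L=74 R=79
Round 2 (k=4): L=79 R=9
Round 3 (k=39): L=9 R=41
Round 4 (k=1): L=41 R=57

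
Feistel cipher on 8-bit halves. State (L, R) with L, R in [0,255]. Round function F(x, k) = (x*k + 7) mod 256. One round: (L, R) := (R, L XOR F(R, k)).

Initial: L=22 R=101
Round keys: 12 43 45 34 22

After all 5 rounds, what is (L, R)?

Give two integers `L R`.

Round 1 (k=12): L=101 R=213
Round 2 (k=43): L=213 R=171
Round 3 (k=45): L=171 R=195
Round 4 (k=34): L=195 R=70
Round 5 (k=22): L=70 R=200

Answer: 70 200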